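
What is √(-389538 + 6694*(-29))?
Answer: 4*I*√36479 ≈ 763.98*I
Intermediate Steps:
√(-389538 + 6694*(-29)) = √(-389538 - 194126) = √(-583664) = 4*I*√36479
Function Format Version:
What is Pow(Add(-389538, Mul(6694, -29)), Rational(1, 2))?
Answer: Mul(4, I, Pow(36479, Rational(1, 2))) ≈ Mul(763.98, I)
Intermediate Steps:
Pow(Add(-389538, Mul(6694, -29)), Rational(1, 2)) = Pow(Add(-389538, -194126), Rational(1, 2)) = Pow(-583664, Rational(1, 2)) = Mul(4, I, Pow(36479, Rational(1, 2)))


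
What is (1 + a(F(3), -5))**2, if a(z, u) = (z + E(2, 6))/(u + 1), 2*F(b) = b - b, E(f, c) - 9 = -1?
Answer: 1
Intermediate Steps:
E(f, c) = 8 (E(f, c) = 9 - 1 = 8)
F(b) = 0 (F(b) = (b - b)/2 = (1/2)*0 = 0)
a(z, u) = (8 + z)/(1 + u) (a(z, u) = (z + 8)/(u + 1) = (8 + z)/(1 + u))
(1 + a(F(3), -5))**2 = (1 + (8 + 0)/(1 - 5))**2 = (1 + 8/(-4))**2 = (1 - 1/4*8)**2 = (1 - 2)**2 = (-1)**2 = 1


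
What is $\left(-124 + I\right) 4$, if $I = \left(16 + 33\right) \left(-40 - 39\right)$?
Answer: $-15980$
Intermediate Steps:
$I = -3871$ ($I = 49 \left(-79\right) = -3871$)
$\left(-124 + I\right) 4 = \left(-124 - 3871\right) 4 = \left(-3995\right) 4 = -15980$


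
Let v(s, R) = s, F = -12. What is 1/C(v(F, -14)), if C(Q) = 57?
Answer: 1/57 ≈ 0.017544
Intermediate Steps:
1/C(v(F, -14)) = 1/57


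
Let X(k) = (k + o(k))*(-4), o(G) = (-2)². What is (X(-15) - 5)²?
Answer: 1521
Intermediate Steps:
o(G) = 4
X(k) = -16 - 4*k (X(k) = (k + 4)*(-4) = (4 + k)*(-4) = -16 - 4*k)
(X(-15) - 5)² = ((-16 - 4*(-15)) - 5)² = ((-16 + 60) - 5)² = (44 - 5)² = 39² = 1521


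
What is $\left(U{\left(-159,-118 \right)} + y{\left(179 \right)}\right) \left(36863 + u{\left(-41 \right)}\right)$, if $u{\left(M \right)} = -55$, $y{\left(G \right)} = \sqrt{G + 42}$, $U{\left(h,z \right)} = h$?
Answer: $-5852472 + 36808 \sqrt{221} \approx -5.3053 \cdot 10^{6}$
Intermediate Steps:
$y{\left(G \right)} = \sqrt{42 + G}$
$\left(U{\left(-159,-118 \right)} + y{\left(179 \right)}\right) \left(36863 + u{\left(-41 \right)}\right) = \left(-159 + \sqrt{42 + 179}\right) \left(36863 - 55\right) = \left(-159 + \sqrt{221}\right) 36808 = -5852472 + 36808 \sqrt{221}$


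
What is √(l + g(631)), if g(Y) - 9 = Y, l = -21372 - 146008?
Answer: 2*I*√41685 ≈ 408.34*I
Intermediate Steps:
l = -167380
g(Y) = 9 + Y
√(l + g(631)) = √(-167380 + (9 + 631)) = √(-167380 + 640) = √(-166740) = 2*I*√41685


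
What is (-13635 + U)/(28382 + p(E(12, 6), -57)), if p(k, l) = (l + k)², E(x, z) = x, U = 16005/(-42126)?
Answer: -191468005/426975094 ≈ -0.44843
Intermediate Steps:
U = -5335/14042 (U = 16005*(-1/42126) = -5335/14042 ≈ -0.37993)
p(k, l) = (k + l)²
(-13635 + U)/(28382 + p(E(12, 6), -57)) = (-13635 - 5335/14042)/(28382 + (12 - 57)²) = -191468005/(14042*(28382 + (-45)²)) = -191468005/(14042*(28382 + 2025)) = -191468005/14042/30407 = -191468005/14042*1/30407 = -191468005/426975094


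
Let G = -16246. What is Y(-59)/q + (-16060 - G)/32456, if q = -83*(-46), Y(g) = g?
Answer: -301189/30979252 ≈ -0.0097223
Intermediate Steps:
q = 3818
Y(-59)/q + (-16060 - G)/32456 = -59/3818 + (-16060 - 1*(-16246))/32456 = -59*1/3818 + (-16060 + 16246)*(1/32456) = -59/3818 + 186*(1/32456) = -59/3818 + 93/16228 = -301189/30979252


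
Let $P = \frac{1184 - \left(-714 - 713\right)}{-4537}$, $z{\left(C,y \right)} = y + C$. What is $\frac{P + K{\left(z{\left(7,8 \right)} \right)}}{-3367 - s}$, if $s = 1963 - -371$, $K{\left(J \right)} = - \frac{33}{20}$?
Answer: $\frac{201941}{517308740} \approx 0.00039037$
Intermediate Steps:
$z{\left(C,y \right)} = C + y$
$K{\left(J \right)} = - \frac{33}{20}$ ($K{\left(J \right)} = \left(-33\right) \frac{1}{20} = - \frac{33}{20}$)
$s = 2334$ ($s = 1963 + 371 = 2334$)
$P = - \frac{2611}{4537}$ ($P = \left(1184 - -1427\right) \left(- \frac{1}{4537}\right) = \left(1184 + 1427\right) \left(- \frac{1}{4537}\right) = 2611 \left(- \frac{1}{4537}\right) = - \frac{2611}{4537} \approx -0.57549$)
$\frac{P + K{\left(z{\left(7,8 \right)} \right)}}{-3367 - s} = \frac{- \frac{2611}{4537} - \frac{33}{20}}{-3367 - 2334} = - \frac{201941}{90740 \left(-3367 - 2334\right)} = - \frac{201941}{90740 \left(-5701\right)} = \left(- \frac{201941}{90740}\right) \left(- \frac{1}{5701}\right) = \frac{201941}{517308740}$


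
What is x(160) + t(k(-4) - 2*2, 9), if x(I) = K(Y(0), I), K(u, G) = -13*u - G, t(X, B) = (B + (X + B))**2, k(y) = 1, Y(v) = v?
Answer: 65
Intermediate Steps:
t(X, B) = (X + 2*B)**2 (t(X, B) = (B + (B + X))**2 = (X + 2*B)**2)
K(u, G) = -G - 13*u
x(I) = -I (x(I) = -I - 13*0 = -I + 0 = -I)
x(160) + t(k(-4) - 2*2, 9) = -1*160 + ((1 - 2*2) + 2*9)**2 = -160 + ((1 - 4) + 18)**2 = -160 + (-3 + 18)**2 = -160 + 15**2 = -160 + 225 = 65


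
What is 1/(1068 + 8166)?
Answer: 1/9234 ≈ 0.00010830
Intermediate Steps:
1/(1068 + 8166) = 1/9234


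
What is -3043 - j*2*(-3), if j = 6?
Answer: -3007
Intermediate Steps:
-3043 - j*2*(-3) = -3043 - 6*2*(-3) = -3043 - 12*(-3) = -3043 - 1*(-36) = -3043 + 36 = -3007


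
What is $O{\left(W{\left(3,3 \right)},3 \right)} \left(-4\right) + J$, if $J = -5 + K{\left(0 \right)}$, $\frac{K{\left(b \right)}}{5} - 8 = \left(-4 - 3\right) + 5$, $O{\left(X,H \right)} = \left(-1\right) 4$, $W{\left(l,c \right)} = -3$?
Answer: $41$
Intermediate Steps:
$O{\left(X,H \right)} = -4$
$K{\left(b \right)} = 30$ ($K{\left(b \right)} = 40 + 5 \left(\left(-4 - 3\right) + 5\right) = 40 + 5 \left(-7 + 5\right) = 40 + 5 \left(-2\right) = 40 - 10 = 30$)
$J = 25$ ($J = -5 + 30 = 25$)
$O{\left(W{\left(3,3 \right)},3 \right)} \left(-4\right) + J = \left(-4\right) \left(-4\right) + 25 = 16 + 25 = 41$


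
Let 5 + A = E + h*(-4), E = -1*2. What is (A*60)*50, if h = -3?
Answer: 15000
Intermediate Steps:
E = -2
A = 5 (A = -5 + (-2 - 3*(-4)) = -5 + (-2 + 12) = -5 + 10 = 5)
(A*60)*50 = (5*60)*50 = 300*50 = 15000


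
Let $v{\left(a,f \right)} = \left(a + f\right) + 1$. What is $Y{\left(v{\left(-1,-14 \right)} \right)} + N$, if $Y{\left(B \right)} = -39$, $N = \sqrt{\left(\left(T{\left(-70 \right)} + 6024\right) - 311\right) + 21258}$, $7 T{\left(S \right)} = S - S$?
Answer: $-39 + \sqrt{26971} \approx 125.23$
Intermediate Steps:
$v{\left(a,f \right)} = 1 + a + f$
$T{\left(S \right)} = 0$ ($T{\left(S \right)} = \frac{S - S}{7} = \frac{1}{7} \cdot 0 = 0$)
$N = \sqrt{26971}$ ($N = \sqrt{\left(\left(0 + 6024\right) - 311\right) + 21258} = \sqrt{\left(6024 - 311\right) + 21258} = \sqrt{5713 + 21258} = \sqrt{26971} \approx 164.23$)
$Y{\left(v{\left(-1,-14 \right)} \right)} + N = -39 + \sqrt{26971}$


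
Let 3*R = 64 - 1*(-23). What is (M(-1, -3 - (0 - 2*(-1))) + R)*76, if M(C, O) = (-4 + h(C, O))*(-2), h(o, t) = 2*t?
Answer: 4332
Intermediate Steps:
R = 29 (R = (64 - 1*(-23))/3 = (64 + 23)/3 = (⅓)*87 = 29)
M(C, O) = 8 - 4*O (M(C, O) = (-4 + 2*O)*(-2) = 8 - 4*O)
(M(-1, -3 - (0 - 2*(-1))) + R)*76 = ((8 - 4*(-3 - (0 - 2*(-1)))) + 29)*76 = ((8 - 4*(-3 - (0 + 2))) + 29)*76 = ((8 - 4*(-3 - 1*2)) + 29)*76 = ((8 - 4*(-3 - 2)) + 29)*76 = ((8 - 4*(-5)) + 29)*76 = ((8 + 20) + 29)*76 = (28 + 29)*76 = 57*76 = 4332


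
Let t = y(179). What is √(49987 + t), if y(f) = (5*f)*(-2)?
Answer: √48197 ≈ 219.54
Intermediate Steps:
y(f) = -10*f
t = -1790 (t = -10*179 = -1790)
√(49987 + t) = √(49987 - 1790) = √48197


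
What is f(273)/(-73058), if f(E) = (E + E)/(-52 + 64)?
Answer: -91/146116 ≈ -0.00062279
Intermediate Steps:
f(E) = E/6 (f(E) = (2*E)/12 = (2*E)*(1/12) = E/6)
f(273)/(-73058) = ((1/6)*273)/(-73058) = (91/2)*(-1/73058) = -91/146116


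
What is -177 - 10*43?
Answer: -607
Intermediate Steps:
-177 - 10*43 = -177 - 1*430 = -177 - 430 = -607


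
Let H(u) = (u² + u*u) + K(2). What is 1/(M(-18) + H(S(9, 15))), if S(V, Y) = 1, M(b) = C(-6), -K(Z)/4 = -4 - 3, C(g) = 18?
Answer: 1/48 ≈ 0.020833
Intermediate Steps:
K(Z) = 28 (K(Z) = -4*(-4 - 3) = -4*(-7) = 28)
M(b) = 18
H(u) = 28 + 2*u² (H(u) = (u² + u*u) + 28 = (u² + u²) + 28 = 2*u² + 28 = 28 + 2*u²)
1/(M(-18) + H(S(9, 15))) = 1/(18 + (28 + 2*1²)) = 1/(18 + (28 + 2*1)) = 1/(18 + (28 + 2)) = 1/(18 + 30) = 1/48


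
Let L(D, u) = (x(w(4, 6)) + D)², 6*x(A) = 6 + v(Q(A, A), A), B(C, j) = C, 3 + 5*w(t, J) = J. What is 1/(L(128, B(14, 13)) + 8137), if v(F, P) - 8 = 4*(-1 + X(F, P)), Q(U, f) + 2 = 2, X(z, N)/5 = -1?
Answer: 9/216874 ≈ 4.1499e-5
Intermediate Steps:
w(t, J) = -⅗ + J/5
X(z, N) = -5 (X(z, N) = 5*(-1) = -5)
Q(U, f) = 0 (Q(U, f) = -2 + 2 = 0)
v(F, P) = -16 (v(F, P) = 8 + 4*(-1 - 5) = 8 + 4*(-6) = 8 - 24 = -16)
x(A) = -5/3 (x(A) = (6 - 16)/6 = (⅙)*(-10) = -5/3)
L(D, u) = (-5/3 + D)²
1/(L(128, B(14, 13)) + 8137) = 1/((-5 + 3*128)²/9 + 8137) = 1/((-5 + 384)²/9 + 8137) = 1/((⅑)*379² + 8137) = 1/((⅑)*143641 + 8137) = 1/(143641/9 + 8137) = 1/(216874/9) = 9/216874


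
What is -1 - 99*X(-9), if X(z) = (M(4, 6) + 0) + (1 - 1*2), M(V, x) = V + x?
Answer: -892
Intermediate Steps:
X(z) = 9 (X(z) = ((4 + 6) + 0) + (1 - 1*2) = (10 + 0) + (1 - 2) = 10 - 1 = 9)
-1 - 99*X(-9) = -1 - 99*9 = -1 - 891 = -892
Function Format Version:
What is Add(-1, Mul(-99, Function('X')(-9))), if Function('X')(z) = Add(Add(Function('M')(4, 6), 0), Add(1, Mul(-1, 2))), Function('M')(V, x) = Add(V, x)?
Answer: -892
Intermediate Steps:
Function('X')(z) = 9 (Function('X')(z) = Add(Add(Add(4, 6), 0), Add(1, Mul(-1, 2))) = Add(Add(10, 0), Add(1, -2)) = Add(10, -1) = 9)
Add(-1, Mul(-99, Function('X')(-9))) = Add(-1, Mul(-99, 9)) = Add(-1, -891) = -892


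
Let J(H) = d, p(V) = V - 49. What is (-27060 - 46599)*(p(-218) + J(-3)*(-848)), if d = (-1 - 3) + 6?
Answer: 144592617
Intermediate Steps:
p(V) = -49 + V
d = 2 (d = -4 + 6 = 2)
J(H) = 2
(-27060 - 46599)*(p(-218) + J(-3)*(-848)) = (-27060 - 46599)*((-49 - 218) + 2*(-848)) = -73659*(-267 - 1696) = -73659*(-1963) = 144592617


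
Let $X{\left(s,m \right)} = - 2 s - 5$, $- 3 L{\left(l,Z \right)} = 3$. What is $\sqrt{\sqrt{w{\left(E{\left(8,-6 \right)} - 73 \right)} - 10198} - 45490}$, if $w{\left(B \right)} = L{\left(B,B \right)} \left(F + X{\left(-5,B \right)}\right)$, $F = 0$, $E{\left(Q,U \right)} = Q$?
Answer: $\sqrt{-45490 + i \sqrt{10203}} \approx 0.237 + 213.28 i$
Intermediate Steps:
$L{\left(l,Z \right)} = -1$ ($L{\left(l,Z \right)} = \left(- \frac{1}{3}\right) 3 = -1$)
$X{\left(s,m \right)} = -5 - 2 s$
$w{\left(B \right)} = -5$ ($w{\left(B \right)} = - (0 - -5) = - (0 + \left(-5 + 10\right)) = - (0 + 5) = \left(-1\right) 5 = -5$)
$\sqrt{\sqrt{w{\left(E{\left(8,-6 \right)} - 73 \right)} - 10198} - 45490} = \sqrt{\sqrt{-5 - 10198} - 45490} = \sqrt{\sqrt{-10203} - 45490} = \sqrt{i \sqrt{10203} - 45490} = \sqrt{-45490 + i \sqrt{10203}}$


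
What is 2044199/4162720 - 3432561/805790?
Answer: -1264159521371/335427814880 ≈ -3.7688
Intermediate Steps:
2044199/4162720 - 3432561/805790 = -1264159521371/335427814880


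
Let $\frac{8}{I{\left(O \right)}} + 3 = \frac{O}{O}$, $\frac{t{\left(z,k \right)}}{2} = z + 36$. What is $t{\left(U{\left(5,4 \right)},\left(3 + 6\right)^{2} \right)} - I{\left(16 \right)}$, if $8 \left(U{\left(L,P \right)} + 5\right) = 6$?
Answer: $\frac{135}{2} \approx 67.5$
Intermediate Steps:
$U{\left(L,P \right)} = - \frac{17}{4}$ ($U{\left(L,P \right)} = -5 + \frac{1}{8} \cdot 6 = -5 + \frac{3}{4} = - \frac{17}{4}$)
$t{\left(z,k \right)} = 72 + 2 z$ ($t{\left(z,k \right)} = 2 \left(z + 36\right) = 2 \left(36 + z\right) = 72 + 2 z$)
$I{\left(O \right)} = -4$ ($I{\left(O \right)} = \frac{8}{-3 + \frac{O}{O}} = \frac{8}{-3 + 1} = \frac{8}{-2} = 8 \left(- \frac{1}{2}\right) = -4$)
$t{\left(U{\left(5,4 \right)},\left(3 + 6\right)^{2} \right)} - I{\left(16 \right)} = \left(72 + 2 \left(- \frac{17}{4}\right)\right) - -4 = \left(72 - \frac{17}{2}\right) + 4 = \frac{127}{2} + 4 = \frac{135}{2}$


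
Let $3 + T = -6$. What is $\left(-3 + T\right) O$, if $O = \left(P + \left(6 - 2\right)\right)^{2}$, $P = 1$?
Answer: $-300$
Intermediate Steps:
$T = -9$ ($T = -3 - 6 = -9$)
$O = 25$ ($O = \left(1 + \left(6 - 2\right)\right)^{2} = \left(1 + 4\right)^{2} = 5^{2} = 25$)
$\left(-3 + T\right) O = \left(-3 - 9\right) 25 = \left(-12\right) 25 = -300$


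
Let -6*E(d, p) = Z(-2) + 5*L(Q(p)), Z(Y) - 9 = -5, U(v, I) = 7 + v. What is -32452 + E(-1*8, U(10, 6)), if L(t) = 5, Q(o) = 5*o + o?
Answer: -194741/6 ≈ -32457.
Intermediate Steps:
Z(Y) = 4 (Z(Y) = 9 - 5 = 4)
Q(o) = 6*o
E(d, p) = -29/6 (E(d, p) = -(4 + 5*5)/6 = -(4 + 25)/6 = -⅙*29 = -29/6)
-32452 + E(-1*8, U(10, 6)) = -32452 - 29/6 = -194741/6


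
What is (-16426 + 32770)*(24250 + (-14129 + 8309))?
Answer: 301219920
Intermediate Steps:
(-16426 + 32770)*(24250 + (-14129 + 8309)) = 16344*(24250 - 5820) = 16344*18430 = 301219920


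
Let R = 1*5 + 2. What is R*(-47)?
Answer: -329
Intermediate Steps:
R = 7 (R = 5 + 2 = 7)
R*(-47) = 7*(-47) = -329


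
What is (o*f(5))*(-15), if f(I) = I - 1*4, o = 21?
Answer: -315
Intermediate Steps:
f(I) = -4 + I (f(I) = I - 4 = -4 + I)
(o*f(5))*(-15) = (21*(-4 + 5))*(-15) = (21*1)*(-15) = 21*(-15) = -315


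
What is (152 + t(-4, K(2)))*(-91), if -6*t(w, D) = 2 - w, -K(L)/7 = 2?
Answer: -13741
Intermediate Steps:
K(L) = -14 (K(L) = -7*2 = -14)
t(w, D) = -1/3 + w/6 (t(w, D) = -(2 - w)/6 = -1/3 + w/6)
(152 + t(-4, K(2)))*(-91) = (152 + (-1/3 + (1/6)*(-4)))*(-91) = (152 + (-1/3 - 2/3))*(-91) = (152 - 1)*(-91) = 151*(-91) = -13741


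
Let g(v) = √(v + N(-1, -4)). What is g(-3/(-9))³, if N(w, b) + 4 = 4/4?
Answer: -16*I*√6/9 ≈ -4.3546*I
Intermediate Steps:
N(w, b) = -3 (N(w, b) = -4 + 4/4 = -4 + 4*(¼) = -4 + 1 = -3)
g(v) = √(-3 + v) (g(v) = √(v - 3) = √(-3 + v))
g(-3/(-9))³ = (√(-3 - 3/(-9)))³ = (√(-3 - 3*(-⅑)))³ = (√(-3 + ⅓))³ = (√(-8/3))³ = (2*I*√6/3)³ = -16*I*√6/9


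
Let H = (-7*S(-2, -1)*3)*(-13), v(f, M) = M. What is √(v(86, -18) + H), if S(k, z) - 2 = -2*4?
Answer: 6*I*√46 ≈ 40.694*I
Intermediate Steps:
S(k, z) = -6 (S(k, z) = 2 - 2*4 = 2 - 8 = -6)
H = -1638 (H = (-7*(-6)*3)*(-13) = (42*3)*(-13) = 126*(-13) = -1638)
√(v(86, -18) + H) = √(-18 - 1638) = √(-1656) = 6*I*√46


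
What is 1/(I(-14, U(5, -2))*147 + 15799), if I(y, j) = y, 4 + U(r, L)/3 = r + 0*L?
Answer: 1/13741 ≈ 7.2775e-5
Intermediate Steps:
U(r, L) = -12 + 3*r (U(r, L) = -12 + 3*(r + 0*L) = -12 + 3*(r + 0) = -12 + 3*r)
1/(I(-14, U(5, -2))*147 + 15799) = 1/(-14*147 + 15799) = 1/(-2058 + 15799) = 1/13741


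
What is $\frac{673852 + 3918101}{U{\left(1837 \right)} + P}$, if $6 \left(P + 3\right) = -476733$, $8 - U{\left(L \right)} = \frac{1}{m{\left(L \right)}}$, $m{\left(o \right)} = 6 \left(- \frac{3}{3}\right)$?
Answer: $- \frac{13775859}{238351} \approx -57.797$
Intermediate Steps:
$m{\left(o \right)} = -6$ ($m{\left(o \right)} = 6 \left(\left(-3\right) \frac{1}{3}\right) = 6 \left(-1\right) = -6$)
$U{\left(L \right)} = \frac{49}{6}$ ($U{\left(L \right)} = 8 - \frac{1}{-6} = 8 - - \frac{1}{6} = 8 + \frac{1}{6} = \frac{49}{6}$)
$P = - \frac{158917}{2}$ ($P = -3 + \frac{1}{6} \left(-476733\right) = -3 - \frac{158911}{2} = - \frac{158917}{2} \approx -79459.0$)
$\frac{673852 + 3918101}{U{\left(1837 \right)} + P} = \frac{673852 + 3918101}{\frac{49}{6} - \frac{158917}{2}} = \frac{4591953}{- \frac{238351}{3}} = 4591953 \left(- \frac{3}{238351}\right) = - \frac{13775859}{238351}$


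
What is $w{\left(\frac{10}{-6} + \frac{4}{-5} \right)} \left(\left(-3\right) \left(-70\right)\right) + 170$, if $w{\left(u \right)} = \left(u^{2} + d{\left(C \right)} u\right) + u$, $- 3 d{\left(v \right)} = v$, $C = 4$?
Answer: $\frac{8102}{5} \approx 1620.4$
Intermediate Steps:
$d{\left(v \right)} = - \frac{v}{3}$
$w{\left(u \right)} = u^{2} - \frac{u}{3}$ ($w{\left(u \right)} = \left(u^{2} + \left(- \frac{1}{3}\right) 4 u\right) + u = \left(u^{2} - \frac{4 u}{3}\right) + u = u^{2} - \frac{u}{3}$)
$w{\left(\frac{10}{-6} + \frac{4}{-5} \right)} \left(\left(-3\right) \left(-70\right)\right) + 170 = \left(\frac{10}{-6} + \frac{4}{-5}\right) \left(- \frac{1}{3} + \left(\frac{10}{-6} + \frac{4}{-5}\right)\right) \left(\left(-3\right) \left(-70\right)\right) + 170 = \left(10 \left(- \frac{1}{6}\right) + 4 \left(- \frac{1}{5}\right)\right) \left(- \frac{1}{3} + \left(10 \left(- \frac{1}{6}\right) + 4 \left(- \frac{1}{5}\right)\right)\right) 210 + 170 = \left(- \frac{5}{3} - \frac{4}{5}\right) \left(- \frac{1}{3} - \frac{37}{15}\right) 210 + 170 = - \frac{37 \left(- \frac{1}{3} - \frac{37}{15}\right)}{15} \cdot 210 + 170 = \left(- \frac{37}{15}\right) \left(- \frac{14}{5}\right) 210 + 170 = \frac{518}{75} \cdot 210 + 170 = \frac{7252}{5} + 170 = \frac{8102}{5}$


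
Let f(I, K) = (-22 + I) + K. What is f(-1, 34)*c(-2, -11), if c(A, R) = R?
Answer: -121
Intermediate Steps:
f(I, K) = -22 + I + K
f(-1, 34)*c(-2, -11) = (-22 - 1 + 34)*(-11) = 11*(-11) = -121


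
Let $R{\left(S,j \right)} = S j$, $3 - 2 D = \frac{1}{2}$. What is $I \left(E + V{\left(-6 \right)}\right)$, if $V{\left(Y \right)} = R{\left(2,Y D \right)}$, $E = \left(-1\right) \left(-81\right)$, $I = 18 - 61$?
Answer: $-2838$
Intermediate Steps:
$D = \frac{5}{4}$ ($D = \frac{3}{2} - \frac{1}{2 \cdot 2} = \frac{3}{2} - \frac{1}{4} = \frac{5}{4} \approx 1.25$)
$I = -43$
$E = 81$
$V{\left(Y \right)} = \frac{5 Y}{2}$ ($V{\left(Y \right)} = 2 Y \frac{5}{4} = 2 \frac{5 Y}{4} = \frac{5 Y}{2}$)
$I \left(E + V{\left(-6 \right)}\right) = - 43 \left(81 + \frac{5}{2} \left(-6\right)\right) = - 43 \left(81 - 15\right) = \left(-43\right) 66 = -2838$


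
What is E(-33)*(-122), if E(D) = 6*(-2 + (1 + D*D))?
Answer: -796416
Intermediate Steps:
E(D) = -6 + 6*D**2 (E(D) = 6*(-2 + (1 + D**2)) = 6*(-1 + D**2) = -6 + 6*D**2)
E(-33)*(-122) = (-6 + 6*(-33)**2)*(-122) = (-6 + 6*1089)*(-122) = (-6 + 6534)*(-122) = 6528*(-122) = -796416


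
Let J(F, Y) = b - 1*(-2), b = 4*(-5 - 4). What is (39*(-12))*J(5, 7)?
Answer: 15912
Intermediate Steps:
b = -36 (b = 4*(-9) = -36)
J(F, Y) = -34 (J(F, Y) = -36 - 1*(-2) = -36 + 2 = -34)
(39*(-12))*J(5, 7) = (39*(-12))*(-34) = -468*(-34) = 15912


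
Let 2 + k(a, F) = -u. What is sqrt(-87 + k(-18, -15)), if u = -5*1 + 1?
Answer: I*sqrt(85) ≈ 9.2195*I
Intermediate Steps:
u = -4 (u = -5 + 1 = -4)
k(a, F) = 2 (k(a, F) = -2 - 1*(-4) = -2 + 4 = 2)
sqrt(-87 + k(-18, -15)) = sqrt(-87 + 2) = sqrt(-85) = I*sqrt(85)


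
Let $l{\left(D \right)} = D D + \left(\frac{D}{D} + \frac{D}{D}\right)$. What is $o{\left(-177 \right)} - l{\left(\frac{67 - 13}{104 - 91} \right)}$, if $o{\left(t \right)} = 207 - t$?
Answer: $\frac{61642}{169} \approx 364.75$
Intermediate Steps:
$l{\left(D \right)} = 2 + D^{2}$ ($l{\left(D \right)} = D^{2} + \left(1 + 1\right) = D^{2} + 2 = 2 + D^{2}$)
$o{\left(-177 \right)} - l{\left(\frac{67 - 13}{104 - 91} \right)} = \left(207 - -177\right) - \left(2 + \left(\frac{67 - 13}{104 - 91}\right)^{2}\right) = \left(207 + 177\right) - \left(2 + \left(\frac{54}{13}\right)^{2}\right) = 384 - \left(2 + \left(54 \cdot \frac{1}{13}\right)^{2}\right) = 384 - \left(2 + \left(\frac{54}{13}\right)^{2}\right) = 384 - \left(2 + \frac{2916}{169}\right) = 384 - \frac{3254}{169} = \frac{61642}{169}$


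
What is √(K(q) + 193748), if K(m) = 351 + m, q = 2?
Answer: √194101 ≈ 440.57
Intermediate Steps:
√(K(q) + 193748) = √((351 + 2) + 193748) = √(353 + 193748) = √194101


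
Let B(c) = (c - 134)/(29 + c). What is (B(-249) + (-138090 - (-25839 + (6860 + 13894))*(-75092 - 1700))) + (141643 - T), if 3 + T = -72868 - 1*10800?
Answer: -85888020737/220 ≈ -3.9040e+8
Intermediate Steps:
B(c) = (-134 + c)/(29 + c)
T = -83671 (T = -3 + (-72868 - 1*10800) = -3 + (-72868 - 10800) = -3 - 83668 = -83671)
(B(-249) + (-138090 - (-25839 + (6860 + 13894))*(-75092 - 1700))) + (141643 - T) = ((-134 - 249)/(29 - 249) + (-138090 - (-25839 + (6860 + 13894))*(-75092 - 1700))) + (141643 - 1*(-83671)) = (-383/(-220) + (-138090 - (-25839 + 20754)*(-76792))) + (141643 + 83671) = (-1/220*(-383) + (-138090 - (-5085)*(-76792))) + 225314 = (383/220 + (-138090 - 1*390487320)) + 225314 = (383/220 + (-138090 - 390487320)) + 225314 = (383/220 - 390625410) + 225314 = -85937589817/220 + 225314 = -85888020737/220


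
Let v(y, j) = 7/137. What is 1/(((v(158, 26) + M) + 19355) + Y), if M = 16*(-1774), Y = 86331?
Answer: 137/10590381 ≈ 1.2936e-5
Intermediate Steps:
v(y, j) = 7/137 (v(y, j) = 7*(1/137) = 7/137)
M = -28384
1/(((v(158, 26) + M) + 19355) + Y) = 1/(((7/137 - 28384) + 19355) + 86331) = 1/((-3888601/137 + 19355) + 86331) = 1/(-1236966/137 + 86331) = 1/(10590381/137) = 137/10590381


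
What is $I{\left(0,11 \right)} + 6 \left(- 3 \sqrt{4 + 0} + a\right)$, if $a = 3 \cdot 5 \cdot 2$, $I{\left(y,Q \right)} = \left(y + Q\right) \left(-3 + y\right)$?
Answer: $111$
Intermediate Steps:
$I{\left(y,Q \right)} = \left(-3 + y\right) \left(Q + y\right)$ ($I{\left(y,Q \right)} = \left(Q + y\right) \left(-3 + y\right) = \left(-3 + y\right) \left(Q + y\right)$)
$a = 30$ ($a = 15 \cdot 2 = 30$)
$I{\left(0,11 \right)} + 6 \left(- 3 \sqrt{4 + 0} + a\right) = \left(0^{2} - 33 - 0 + 11 \cdot 0\right) + 6 \left(- 3 \sqrt{4 + 0} + 30\right) = \left(0 - 33 + 0 + 0\right) + 6 \left(- 3 \sqrt{4} + 30\right) = -33 + 6 \left(\left(-3\right) 2 + 30\right) = -33 + 6 \left(-6 + 30\right) = -33 + 6 \cdot 24 = -33 + 144 = 111$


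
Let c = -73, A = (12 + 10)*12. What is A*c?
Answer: -19272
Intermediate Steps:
A = 264 (A = 22*12 = 264)
A*c = 264*(-73) = -19272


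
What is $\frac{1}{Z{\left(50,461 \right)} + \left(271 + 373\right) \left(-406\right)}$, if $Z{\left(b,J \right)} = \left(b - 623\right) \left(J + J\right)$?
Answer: $- \frac{1}{789770} \approx -1.2662 \cdot 10^{-6}$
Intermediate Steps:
$Z{\left(b,J \right)} = 2 J \left(-623 + b\right)$ ($Z{\left(b,J \right)} = \left(-623 + b\right) 2 J = 2 J \left(-623 + b\right)$)
$\frac{1}{Z{\left(50,461 \right)} + \left(271 + 373\right) \left(-406\right)} = \frac{1}{2 \cdot 461 \left(-623 + 50\right) + \left(271 + 373\right) \left(-406\right)} = \frac{1}{2 \cdot 461 \left(-573\right) + 644 \left(-406\right)} = \frac{1}{-528306 - 261464} = \frac{1}{-789770} = - \frac{1}{789770}$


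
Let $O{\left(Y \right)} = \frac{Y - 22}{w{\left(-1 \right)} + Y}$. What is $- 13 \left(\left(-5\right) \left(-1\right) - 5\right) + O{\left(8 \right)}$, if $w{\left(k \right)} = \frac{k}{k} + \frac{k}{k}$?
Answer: $- \frac{7}{5} \approx -1.4$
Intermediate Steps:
$w{\left(k \right)} = 2$ ($w{\left(k \right)} = 1 + 1 = 2$)
$O{\left(Y \right)} = \frac{-22 + Y}{2 + Y}$ ($O{\left(Y \right)} = \frac{Y - 22}{2 + Y} = \frac{-22 + Y}{2 + Y}$)
$- 13 \left(\left(-5\right) \left(-1\right) - 5\right) + O{\left(8 \right)} = - 13 \left(\left(-5\right) \left(-1\right) - 5\right) + \frac{-22 + 8}{2 + 8} = - 13 \left(5 - 5\right) + \frac{1}{10} \left(-14\right) = \left(-13\right) 0 + \frac{1}{10} \left(-14\right) = 0 - \frac{7}{5} = - \frac{7}{5}$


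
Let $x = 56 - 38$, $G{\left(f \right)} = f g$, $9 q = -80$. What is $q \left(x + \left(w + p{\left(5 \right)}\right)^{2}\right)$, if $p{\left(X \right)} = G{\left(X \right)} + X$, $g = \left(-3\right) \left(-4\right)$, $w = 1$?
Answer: $-38880$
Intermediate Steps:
$g = 12$
$q = - \frac{80}{9}$ ($q = \frac{1}{9} \left(-80\right) = - \frac{80}{9} \approx -8.8889$)
$G{\left(f \right)} = 12 f$ ($G{\left(f \right)} = f 12 = 12 f$)
$p{\left(X \right)} = 13 X$ ($p{\left(X \right)} = 12 X + X = 13 X$)
$x = 18$
$q \left(x + \left(w + p{\left(5 \right)}\right)^{2}\right) = - \frac{80 \left(18 + \left(1 + 13 \cdot 5\right)^{2}\right)}{9} = - \frac{80 \left(18 + \left(1 + 65\right)^{2}\right)}{9} = - \frac{80 \left(18 + 66^{2}\right)}{9} = - \frac{80 \left(18 + 4356\right)}{9} = \left(- \frac{80}{9}\right) 4374 = -38880$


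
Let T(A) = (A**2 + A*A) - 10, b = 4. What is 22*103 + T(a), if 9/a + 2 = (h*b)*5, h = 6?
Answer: 15706353/6962 ≈ 2256.0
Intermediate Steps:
a = 9/118 (a = 9/(-2 + (6*4)*5) = 9/(-2 + 24*5) = 9/(-2 + 120) = 9/118 ≈ 0.076271)
T(A) = -10 + 2*A**2 (T(A) = (A**2 + A**2) - 10 = 2*A**2 - 10 = -10 + 2*A**2)
22*103 + T(a) = 22*103 + (-10 + 2*(9/118)**2) = 2266 + (-10 + 2*(81/13924)) = 2266 + (-10 + 81/6962) = 2266 - 69539/6962 = 15706353/6962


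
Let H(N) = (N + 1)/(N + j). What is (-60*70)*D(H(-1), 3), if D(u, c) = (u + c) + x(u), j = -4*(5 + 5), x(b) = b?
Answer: -12600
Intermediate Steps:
j = -40 (j = -4*10 = -40)
H(N) = (1 + N)/(-40 + N) (H(N) = (N + 1)/(N - 40) = (1 + N)/(-40 + N))
D(u, c) = c + 2*u (D(u, c) = (u + c) + u = (c + u) + u = c + 2*u)
(-60*70)*D(H(-1), 3) = (-60*70)*(3 + 2*((1 - 1)/(-40 - 1))) = -4200*(3 + 2*(0/(-41))) = -4200*(3 + 2*(-1/41*0)) = -4200*(3 + 2*0) = -4200*(3 + 0) = -4200*3 = -12600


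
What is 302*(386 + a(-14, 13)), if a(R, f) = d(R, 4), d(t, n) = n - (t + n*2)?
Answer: 119592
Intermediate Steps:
d(t, n) = -n - t (d(t, n) = n - (t + 2*n) = n + (-t - 2*n) = -n - t)
a(R, f) = -4 - R (a(R, f) = -1*4 - R = -4 - R)
302*(386 + a(-14, 13)) = 302*(386 + (-4 - 1*(-14))) = 302*(386 + (-4 + 14)) = 302*(386 + 10) = 302*396 = 119592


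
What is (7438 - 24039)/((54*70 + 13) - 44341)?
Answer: 16601/40548 ≈ 0.40942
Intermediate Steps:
(7438 - 24039)/((54*70 + 13) - 44341) = -16601/((3780 + 13) - 44341) = -16601/(3793 - 44341) = -16601/(-40548) = -16601*(-1/40548) = 16601/40548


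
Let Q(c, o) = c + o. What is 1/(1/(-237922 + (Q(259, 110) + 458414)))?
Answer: 220861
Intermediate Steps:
1/(1/(-237922 + (Q(259, 110) + 458414))) = 1/(1/(-237922 + ((259 + 110) + 458414))) = 1/(1/(-237922 + (369 + 458414))) = 1/(1/(-237922 + 458783)) = 1/(1/220861) = 220861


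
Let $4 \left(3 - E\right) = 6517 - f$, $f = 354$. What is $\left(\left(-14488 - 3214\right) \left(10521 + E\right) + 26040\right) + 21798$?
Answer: $- \frac{317947307}{2} \approx -1.5897 \cdot 10^{8}$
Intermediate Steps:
$E = - \frac{6151}{4}$ ($E = 3 - \frac{6517 - 354}{4} = 3 - \frac{6163}{4} = - \frac{6151}{4} \approx -1537.8$)
$\left(\left(-14488 - 3214\right) \left(10521 + E\right) + 26040\right) + 21798 = \left(\left(-14488 - 3214\right) \left(10521 - \frac{6151}{4}\right) + 26040\right) + 21798 = \left(\left(-17702\right) \frac{35933}{4} + 26040\right) + 21798 = \left(- \frac{318042983}{2} + 26040\right) + 21798 = - \frac{317990903}{2} + 21798 = - \frac{317947307}{2}$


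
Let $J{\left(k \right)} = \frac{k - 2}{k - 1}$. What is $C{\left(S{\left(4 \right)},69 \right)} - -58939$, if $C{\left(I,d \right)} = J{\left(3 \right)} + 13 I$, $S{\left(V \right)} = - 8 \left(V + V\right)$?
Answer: $\frac{116215}{2} \approx 58108.0$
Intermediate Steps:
$S{\left(V \right)} = - 16 V$ ($S{\left(V \right)} = - 8 \cdot 2 V = - 16 V$)
$J{\left(k \right)} = \frac{-2 + k}{-1 + k}$
$C{\left(I,d \right)} = \frac{1}{2} + 13 I$ ($C{\left(I,d \right)} = \frac{-2 + 3}{-1 + 3} + 13 I = \frac{1}{2} \cdot 1 + 13 I = \frac{1}{2} + 13 I$)
$C{\left(S{\left(4 \right)},69 \right)} - -58939 = \left(\frac{1}{2} + 13 \left(\left(-16\right) 4\right)\right) - -58939 = \left(\frac{1}{2} + 13 \left(-64\right)\right) + 58939 = \left(\frac{1}{2} - 832\right) + 58939 = - \frac{1663}{2} + 58939 = \frac{116215}{2}$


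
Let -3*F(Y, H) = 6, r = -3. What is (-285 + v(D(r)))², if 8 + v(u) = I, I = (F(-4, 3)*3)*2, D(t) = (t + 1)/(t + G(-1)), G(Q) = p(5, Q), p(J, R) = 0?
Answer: 93025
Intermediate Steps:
F(Y, H) = -2 (F(Y, H) = -⅓*6 = -2)
G(Q) = 0
D(t) = (1 + t)/t (D(t) = (t + 1)/(t + 0) = (1 + t)/t)
I = -12 (I = -2*3*2 = -6*2 = -12)
v(u) = -20 (v(u) = -8 - 12 = -20)
(-285 + v(D(r)))² = (-285 - 20)² = (-305)² = 93025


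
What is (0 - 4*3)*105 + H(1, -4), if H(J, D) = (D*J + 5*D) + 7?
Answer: -1277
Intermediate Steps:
H(J, D) = 7 + 5*D + D*J (H(J, D) = (5*D + D*J) + 7 = 7 + 5*D + D*J)
(0 - 4*3)*105 + H(1, -4) = (0 - 4*3)*105 + (7 + 5*(-4) - 4*1) = (0 - 12)*105 + (7 - 20 - 4) = -12*105 - 17 = -1260 - 17 = -1277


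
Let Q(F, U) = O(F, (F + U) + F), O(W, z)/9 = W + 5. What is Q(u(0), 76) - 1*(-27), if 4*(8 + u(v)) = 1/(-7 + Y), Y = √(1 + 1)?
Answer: -63/188 - 9*√2/188 ≈ -0.40281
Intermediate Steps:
Y = √2 ≈ 1.4142
u(v) = -8 + 1/(4*(-7 + √2))
O(W, z) = 45 + 9*W (O(W, z) = 9*(W + 5) = 9*(5 + W) = 45 + 9*W)
Q(F, U) = 45 + 9*F
Q(u(0), 76) - 1*(-27) = (45 + 9*(-1511/188 - √2/188)) - 1*(-27) = (45 + (-13599/188 - 9*√2/188)) + 27 = (-5139/188 - 9*√2/188) + 27 = -63/188 - 9*√2/188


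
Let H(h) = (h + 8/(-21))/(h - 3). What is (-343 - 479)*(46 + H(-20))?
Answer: -6205004/161 ≈ -38540.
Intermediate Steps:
H(h) = (-8/21 + h)/(-3 + h) (H(h) = (h + 8*(-1/21))/(-3 + h) = (h - 8/21)/(-3 + h) = (-8/21 + h)/(-3 + h))
(-343 - 479)*(46 + H(-20)) = (-343 - 479)*(46 + (-8/21 - 20)/(-3 - 20)) = -822*(46 - 428/21/(-23)) = -822*(46 - 1/23*(-428/21)) = -822*(46 + 428/483) = -822*22646/483 = -6205004/161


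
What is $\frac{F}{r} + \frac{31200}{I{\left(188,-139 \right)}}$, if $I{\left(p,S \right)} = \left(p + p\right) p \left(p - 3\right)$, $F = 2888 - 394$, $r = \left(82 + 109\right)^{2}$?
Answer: $\frac{210955897}{2981701573} \approx 0.07075$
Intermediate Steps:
$r = 36481$ ($r = 191^{2} = 36481$)
$F = 2494$ ($F = 2888 - 394 = 2494$)
$I{\left(p,S \right)} = 2 p^{2} \left(-3 + p\right)$ ($I{\left(p,S \right)} = 2 p p \left(-3 + p\right) = 2 p^{2} \left(-3 + p\right)$)
$\frac{F}{r} + \frac{31200}{I{\left(188,-139 \right)}} = \frac{2494}{36481} + \frac{31200}{2 \cdot 188^{2} \left(-3 + 188\right)} = 2494 \cdot \frac{1}{36481} + \frac{31200}{2 \cdot 35344 \cdot 185} = \frac{2494}{36481} + \frac{31200}{13077280} = \frac{2494}{36481} + 31200 \cdot \frac{1}{13077280} = \frac{2494}{36481} + \frac{195}{81733} = \frac{210955897}{2981701573}$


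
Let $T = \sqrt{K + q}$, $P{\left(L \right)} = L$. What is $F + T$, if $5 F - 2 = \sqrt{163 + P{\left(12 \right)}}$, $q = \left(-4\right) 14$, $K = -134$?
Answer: $\frac{2}{5} + \sqrt{7} + i \sqrt{190} \approx 3.0457 + 13.784 i$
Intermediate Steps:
$q = -56$
$F = \frac{2}{5} + \sqrt{7}$ ($F = \frac{2}{5} + \frac{\sqrt{163 + 12}}{5} = \frac{2}{5} + \frac{\sqrt{175}}{5} = \frac{2}{5} + \frac{5 \sqrt{7}}{5} = \frac{2}{5} + \sqrt{7} \approx 3.0457$)
$T = i \sqrt{190}$ ($T = \sqrt{-134 - 56} = \sqrt{-190} = i \sqrt{190} \approx 13.784 i$)
$F + T = \left(\frac{2}{5} + \sqrt{7}\right) + i \sqrt{190} = \frac{2}{5} + \sqrt{7} + i \sqrt{190}$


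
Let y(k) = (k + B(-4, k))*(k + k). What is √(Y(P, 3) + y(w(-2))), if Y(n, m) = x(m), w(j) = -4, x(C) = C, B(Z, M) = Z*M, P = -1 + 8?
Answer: I*√93 ≈ 9.6436*I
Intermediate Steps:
P = 7
B(Z, M) = M*Z
Y(n, m) = m
y(k) = -6*k² (y(k) = (k + k*(-4))*(k + k) = (k - 4*k)*(2*k) = (-3*k)*(2*k) = -6*k²)
√(Y(P, 3) + y(w(-2))) = √(3 - 6*(-4)²) = √(3 - 6*16) = √(3 - 96) = √(-93) = I*√93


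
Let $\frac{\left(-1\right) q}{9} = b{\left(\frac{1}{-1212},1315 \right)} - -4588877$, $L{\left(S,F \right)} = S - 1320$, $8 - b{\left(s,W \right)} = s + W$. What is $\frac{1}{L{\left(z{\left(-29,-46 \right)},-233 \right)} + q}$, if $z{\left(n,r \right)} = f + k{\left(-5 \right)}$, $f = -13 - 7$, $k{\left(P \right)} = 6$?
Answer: $- \frac{404}{16680943459} \approx -2.4219 \cdot 10^{-8}$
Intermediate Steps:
$b{\left(s,W \right)} = 8 - W - s$ ($b{\left(s,W \right)} = 8 - \left(s + W\right) = 8 - \left(W + s\right) = 8 - W - s$)
$f = -20$
$z{\left(n,r \right)} = -14$ ($z{\left(n,r \right)} = -20 + 6 = -14$)
$L{\left(S,F \right)} = -1320 + S$ ($L{\left(S,F \right)} = S - 1320 = -1320 + S$)
$q = - \frac{16680404523}{404}$ ($q = - 9 \left(\left(8 - 1315 - \frac{1}{-1212}\right) - -4588877\right) = - 9 \left(\left(8 - 1315 - - \frac{1}{1212}\right) + 4588877\right) = - 9 \left(\left(8 - 1315 + \frac{1}{1212}\right) + 4588877\right) = - 9 \left(- \frac{1584083}{1212} + 4588877\right) = \left(-9\right) \frac{5560134841}{1212} = - \frac{16680404523}{404} \approx -4.1288 \cdot 10^{7}$)
$\frac{1}{L{\left(z{\left(-29,-46 \right)},-233 \right)} + q} = \frac{1}{\left(-1320 - 14\right) - \frac{16680404523}{404}} = \frac{1}{-1334 - \frac{16680404523}{404}} = \frac{1}{- \frac{16680943459}{404}} = - \frac{404}{16680943459}$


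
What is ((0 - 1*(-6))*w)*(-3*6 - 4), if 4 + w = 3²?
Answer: -660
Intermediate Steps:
w = 5 (w = -4 + 3² = -4 + 9 = 5)
((0 - 1*(-6))*w)*(-3*6 - 4) = ((0 - 1*(-6))*5)*(-3*6 - 4) = ((0 + 6)*5)*(-18 - 4) = (6*5)*(-22) = 30*(-22) = -660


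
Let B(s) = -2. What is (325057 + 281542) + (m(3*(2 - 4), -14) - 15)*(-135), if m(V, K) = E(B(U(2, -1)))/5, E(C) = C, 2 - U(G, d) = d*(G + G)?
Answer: 608678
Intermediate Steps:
U(G, d) = 2 - 2*G*d (U(G, d) = 2 - d*(G + G) = 2 - d*2*G = 2 - 2*G*d)
m(V, K) = -2/5
(325057 + 281542) + (m(3*(2 - 4), -14) - 15)*(-135) = (325057 + 281542) + (-2/5 - 15)*(-135) = 606599 - 77/5*(-135) = 606599 + 2079 = 608678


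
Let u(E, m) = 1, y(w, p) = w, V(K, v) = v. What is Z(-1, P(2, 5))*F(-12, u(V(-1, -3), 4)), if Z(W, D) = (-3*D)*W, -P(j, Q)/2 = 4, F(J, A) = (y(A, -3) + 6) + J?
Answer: 120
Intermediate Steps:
F(J, A) = 6 + A + J (F(J, A) = (A + 6) + J = (6 + A) + J = 6 + A + J)
P(j, Q) = -8 (P(j, Q) = -2*4 = -8)
Z(W, D) = -3*D*W
Z(-1, P(2, 5))*F(-12, u(V(-1, -3), 4)) = (-3*(-8)*(-1))*(6 + 1 - 12) = -24*(-5) = 120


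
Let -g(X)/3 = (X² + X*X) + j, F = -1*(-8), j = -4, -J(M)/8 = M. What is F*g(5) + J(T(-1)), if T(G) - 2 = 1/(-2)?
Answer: -1116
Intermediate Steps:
T(G) = 3/2 (T(G) = 2 + 1/(-2) = 2 - ½ = 3/2)
J(M) = -8*M
F = 8
g(X) = 12 - 6*X² (g(X) = -3*((X² + X*X) - 4) = -3*((X² + X²) - 4) = -3*(2*X² - 4) = -3*(-4 + 2*X²) = 12 - 6*X²)
F*g(5) + J(T(-1)) = 8*(12 - 6*5²) - 8*3/2 = 8*(12 - 6*25) - 12 = 8*(12 - 150) - 12 = 8*(-138) - 12 = -1104 - 12 = -1116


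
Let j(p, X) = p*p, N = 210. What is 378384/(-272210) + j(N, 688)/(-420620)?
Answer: -4279008477/2862424255 ≈ -1.4949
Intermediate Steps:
j(p, X) = p²
378384/(-272210) + j(N, 688)/(-420620) = 378384/(-272210) + 210²/(-420620) = 378384*(-1/272210) + 44100*(-1/420620) = -189192/136105 - 2205/21031 = -4279008477/2862424255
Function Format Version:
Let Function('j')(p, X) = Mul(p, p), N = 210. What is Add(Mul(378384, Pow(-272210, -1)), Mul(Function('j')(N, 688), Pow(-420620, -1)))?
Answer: Rational(-4279008477, 2862424255) ≈ -1.4949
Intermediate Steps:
Function('j')(p, X) = Pow(p, 2)
Add(Mul(378384, Pow(-272210, -1)), Mul(Function('j')(N, 688), Pow(-420620, -1))) = Add(Mul(378384, Pow(-272210, -1)), Mul(Pow(210, 2), Pow(-420620, -1))) = Add(Mul(378384, Rational(-1, 272210)), Mul(44100, Rational(-1, 420620))) = Add(Rational(-189192, 136105), Rational(-2205, 21031)) = Rational(-4279008477, 2862424255)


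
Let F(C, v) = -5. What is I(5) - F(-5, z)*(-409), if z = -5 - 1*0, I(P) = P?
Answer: -2040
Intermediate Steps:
z = -5 (z = -5 + 0 = -5)
I(5) - F(-5, z)*(-409) = 5 - (-5)*(-409) = 5 - 1*2045 = 5 - 2045 = -2040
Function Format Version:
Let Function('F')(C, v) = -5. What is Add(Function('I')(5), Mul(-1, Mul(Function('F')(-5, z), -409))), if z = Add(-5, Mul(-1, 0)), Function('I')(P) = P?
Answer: -2040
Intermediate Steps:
z = -5 (z = Add(-5, 0) = -5)
Add(Function('I')(5), Mul(-1, Mul(Function('F')(-5, z), -409))) = Add(5, Mul(-1, Mul(-5, -409))) = Add(5, Mul(-1, 2045)) = Add(5, -2045) = -2040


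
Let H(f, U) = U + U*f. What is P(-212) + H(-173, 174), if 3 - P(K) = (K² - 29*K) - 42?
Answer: -80975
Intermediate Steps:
P(K) = 45 - K² + 29*K (P(K) = 3 - ((K² - 29*K) - 42) = 3 - (-42 + K² - 29*K) = 3 + (42 - K² + 29*K) = 45 - K² + 29*K)
P(-212) + H(-173, 174) = (45 - 1*(-212)² + 29*(-212)) + 174*(1 - 173) = (45 - 1*44944 - 6148) + 174*(-172) = (45 - 44944 - 6148) - 29928 = -51047 - 29928 = -80975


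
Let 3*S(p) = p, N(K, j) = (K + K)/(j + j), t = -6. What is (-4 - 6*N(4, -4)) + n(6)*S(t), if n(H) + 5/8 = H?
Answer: -35/4 ≈ -8.7500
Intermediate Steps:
N(K, j) = K/j (N(K, j) = (2*K)/((2*j)) = (2*K)*(1/(2*j)) = K/j)
S(p) = p/3
n(H) = -5/8 + H
(-4 - 6*N(4, -4)) + n(6)*S(t) = (-4 - 24/(-4)) + (-5/8 + 6)*((⅓)*(-6)) = (-4 - 24*(-1)/4) + (43/8)*(-2) = (-4 - 6*(-1)) - 43/4 = (-4 + 6) - 43/4 = 2 - 43/4 = -35/4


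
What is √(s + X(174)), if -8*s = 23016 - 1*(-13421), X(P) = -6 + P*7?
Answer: 11*I*√442/4 ≈ 57.815*I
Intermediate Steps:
X(P) = -6 + 7*P
s = -36437/8 (s = -(23016 - 1*(-13421))/8 = -(23016 + 13421)/8 = -⅛*36437 = -36437/8 ≈ -4554.6)
√(s + X(174)) = √(-36437/8 + (-6 + 7*174)) = √(-36437/8 + (-6 + 1218)) = √(-36437/8 + 1212) = √(-26741/8) = 11*I*√442/4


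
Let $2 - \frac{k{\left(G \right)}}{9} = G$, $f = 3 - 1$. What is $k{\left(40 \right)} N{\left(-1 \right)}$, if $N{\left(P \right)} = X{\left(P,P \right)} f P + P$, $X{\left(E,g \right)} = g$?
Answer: $-342$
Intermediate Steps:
$f = 2$
$k{\left(G \right)} = 18 - 9 G$
$N{\left(P \right)} = P + 2 P^{2}$ ($N{\left(P \right)} = P 2 P + P = 2 P^{2} + P = P + 2 P^{2}$)
$k{\left(40 \right)} N{\left(-1 \right)} = \left(18 - 360\right) \left(- (1 + 2 \left(-1\right))\right) = \left(18 - 360\right) \left(- (1 - 2)\right) = - 342 \left(\left(-1\right) \left(-1\right)\right) = \left(-342\right) 1 = -342$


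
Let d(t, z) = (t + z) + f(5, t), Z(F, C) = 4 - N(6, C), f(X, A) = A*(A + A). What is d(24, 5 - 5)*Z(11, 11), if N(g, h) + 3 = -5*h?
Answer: 72912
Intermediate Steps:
N(g, h) = -3 - 5*h
f(X, A) = 2*A² (f(X, A) = A*(2*A) = 2*A²)
Z(F, C) = 7 + 5*C (Z(F, C) = 4 - (-3 - 5*C) = 4 + (3 + 5*C) = 7 + 5*C)
d(t, z) = t + z + 2*t² (d(t, z) = (t + z) + 2*t² = t + z + 2*t²)
d(24, 5 - 5)*Z(11, 11) = (24 + (5 - 5) + 2*24²)*(7 + 5*11) = (24 + 0 + 2*576)*(7 + 55) = (24 + 0 + 1152)*62 = 1176*62 = 72912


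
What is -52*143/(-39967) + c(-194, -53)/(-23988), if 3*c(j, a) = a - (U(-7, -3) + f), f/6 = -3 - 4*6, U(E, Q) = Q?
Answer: 132662000/719046297 ≈ 0.18450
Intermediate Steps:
f = -162 (f = 6*(-3 - 4*6) = 6*(-3 - 24) = 6*(-27) = -162)
c(j, a) = 55 + a/3 (c(j, a) = (a - (-3 - 162))/3 = (a - 1*(-165))/3 = (a + 165)/3 = (165 + a)/3 = 55 + a/3)
-52*143/(-39967) + c(-194, -53)/(-23988) = -52*143/(-39967) + (55 + (⅓)*(-53))/(-23988) = -7436*(-1/39967) + (55 - 53/3)*(-1/23988) = 7436/39967 + (112/3)*(-1/23988) = 7436/39967 - 28/17991 = 132662000/719046297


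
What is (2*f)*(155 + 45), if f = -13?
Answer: -5200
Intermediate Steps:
(2*f)*(155 + 45) = (2*(-13))*(155 + 45) = -26*200 = -5200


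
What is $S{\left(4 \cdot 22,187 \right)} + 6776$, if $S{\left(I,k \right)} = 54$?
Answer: $6830$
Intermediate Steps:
$S{\left(4 \cdot 22,187 \right)} + 6776 = 54 + 6776 = 6830$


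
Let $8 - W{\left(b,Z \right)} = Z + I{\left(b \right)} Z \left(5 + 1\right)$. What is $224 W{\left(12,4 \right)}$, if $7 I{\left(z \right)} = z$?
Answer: $-8320$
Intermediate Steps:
$I{\left(z \right)} = \frac{z}{7}$
$W{\left(b,Z \right)} = 8 - Z - \frac{6 Z b}{7}$ ($W{\left(b,Z \right)} = 8 - \left(Z + \frac{b}{7} Z \left(5 + 1\right)\right) = 8 - \left(Z + \frac{b}{7} Z 6\right) = 8 - \left(Z + \frac{b}{7} \cdot 6 Z\right) = 8 - \left(Z + \frac{6 Z b}{7}\right) = 8 - Z - \frac{6 Z b}{7}$)
$224 W{\left(12,4 \right)} = 224 \left(8 - 4 - \frac{24}{7} \cdot 12\right) = 224 \left(8 - 4 - \frac{288}{7}\right) = 224 \left(- \frac{260}{7}\right) = -8320$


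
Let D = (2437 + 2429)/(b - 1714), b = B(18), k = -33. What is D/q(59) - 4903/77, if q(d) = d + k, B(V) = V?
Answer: -108288685/1697696 ≈ -63.786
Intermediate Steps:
b = 18
D = -2433/848 (D = (2437 + 2429)/(18 - 1714) = 4866/(-1696) = 4866*(-1/1696) = -2433/848 ≈ -2.8691)
q(d) = -33 + d (q(d) = d - 33 = -33 + d)
D/q(59) - 4903/77 = -2433/(848*(-33 + 59)) - 4903/77 = -2433/848/26 - 4903*1/77 = -2433/848*1/26 - 4903/77 = -2433/22048 - 4903/77 = -108288685/1697696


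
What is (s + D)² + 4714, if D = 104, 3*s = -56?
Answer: 107962/9 ≈ 11996.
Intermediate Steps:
s = -56/3 (s = (⅓)*(-56) = -56/3 ≈ -18.667)
(s + D)² + 4714 = (-56/3 + 104)² + 4714 = (256/3)² + 4714 = 65536/9 + 4714 = 107962/9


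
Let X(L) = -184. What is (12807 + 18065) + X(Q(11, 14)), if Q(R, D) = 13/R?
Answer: 30688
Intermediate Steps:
(12807 + 18065) + X(Q(11, 14)) = (12807 + 18065) - 184 = 30872 - 184 = 30688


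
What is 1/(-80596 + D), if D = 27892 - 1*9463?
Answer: -1/62167 ≈ -1.6086e-5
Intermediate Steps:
D = 18429 (D = 27892 - 9463 = 18429)
1/(-80596 + D) = 1/(-80596 + 18429) = 1/(-62167) = -1/62167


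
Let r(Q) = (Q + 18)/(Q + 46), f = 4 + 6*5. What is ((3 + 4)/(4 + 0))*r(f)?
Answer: 91/80 ≈ 1.1375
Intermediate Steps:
f = 34 (f = 4 + 30 = 34)
r(Q) = (18 + Q)/(46 + Q)
((3 + 4)/(4 + 0))*r(f) = ((3 + 4)/(4 + 0))*((18 + 34)/(46 + 34)) = (7/4)*(52/80) = (7*(¼))*((1/80)*52) = (7/4)*(13/20) = 91/80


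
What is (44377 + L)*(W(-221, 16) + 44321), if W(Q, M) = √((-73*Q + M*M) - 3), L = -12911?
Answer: 1394604586 + 31466*√16386 ≈ 1.3986e+9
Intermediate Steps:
W(Q, M) = √(-3 + M² - 73*Q) (W(Q, M) = √((-73*Q + M²) - 3) = √((M² - 73*Q) - 3) = √(-3 + M² - 73*Q))
(44377 + L)*(W(-221, 16) + 44321) = (44377 - 12911)*(√(-3 + 16² - 73*(-221)) + 44321) = 31466*(√(-3 + 256 + 16133) + 44321) = 31466*(√16386 + 44321) = 31466*(44321 + √16386) = 1394604586 + 31466*√16386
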